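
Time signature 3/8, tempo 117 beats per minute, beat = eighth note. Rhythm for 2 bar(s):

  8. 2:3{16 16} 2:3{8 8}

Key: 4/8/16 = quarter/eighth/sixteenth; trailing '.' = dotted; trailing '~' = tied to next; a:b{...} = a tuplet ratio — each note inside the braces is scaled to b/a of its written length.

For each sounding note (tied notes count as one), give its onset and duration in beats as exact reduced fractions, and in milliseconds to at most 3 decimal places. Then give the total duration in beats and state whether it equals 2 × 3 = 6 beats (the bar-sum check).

1) 0.0ms=0b +769.231ms=3/2b
2) 769.231ms=3/2b +384.615ms=3/4b
3) 1153.846ms=9/4b +384.615ms=3/4b
4) 1538.462ms=3b +769.231ms=3/2b
5) 2307.692ms=9/2b +769.231ms=3/2b
Σ=6b of 6 (117bpm 3/8) — PASS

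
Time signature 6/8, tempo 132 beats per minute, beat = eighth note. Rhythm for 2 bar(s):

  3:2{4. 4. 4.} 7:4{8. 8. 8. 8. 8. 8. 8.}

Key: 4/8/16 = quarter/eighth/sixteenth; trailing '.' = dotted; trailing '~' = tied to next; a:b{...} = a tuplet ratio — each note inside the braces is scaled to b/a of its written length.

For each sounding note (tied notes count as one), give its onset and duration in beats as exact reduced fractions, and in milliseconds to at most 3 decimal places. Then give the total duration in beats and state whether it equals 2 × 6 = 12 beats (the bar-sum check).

1) 0.0ms=0b +909.091ms=2b
2) 909.091ms=2b +909.091ms=2b
3) 1818.182ms=4b +909.091ms=2b
4) 2727.273ms=6b +389.61ms=6/7b
5) 3116.883ms=48/7b +389.61ms=6/7b
6) 3506.494ms=54/7b +389.61ms=6/7b
7) 3896.104ms=60/7b +389.61ms=6/7b
8) 4285.714ms=66/7b +389.61ms=6/7b
9) 4675.325ms=72/7b +389.61ms=6/7b
10) 5064.935ms=78/7b +389.61ms=6/7b
Σ=12b of 12 (132bpm 6/8) — PASS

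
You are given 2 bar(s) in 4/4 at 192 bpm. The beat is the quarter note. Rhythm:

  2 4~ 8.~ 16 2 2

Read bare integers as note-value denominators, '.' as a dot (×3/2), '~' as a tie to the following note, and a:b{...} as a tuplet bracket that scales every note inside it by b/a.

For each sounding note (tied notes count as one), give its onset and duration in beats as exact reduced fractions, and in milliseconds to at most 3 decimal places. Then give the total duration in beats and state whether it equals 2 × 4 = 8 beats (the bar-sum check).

1) 0.0ms=0b +625.0ms=2b
2) 625.0ms=2b +625.0ms=2b
3) 1250.0ms=4b +625.0ms=2b
4) 1875.0ms=6b +625.0ms=2b
Σ=8b of 8 (192bpm 4/4) — PASS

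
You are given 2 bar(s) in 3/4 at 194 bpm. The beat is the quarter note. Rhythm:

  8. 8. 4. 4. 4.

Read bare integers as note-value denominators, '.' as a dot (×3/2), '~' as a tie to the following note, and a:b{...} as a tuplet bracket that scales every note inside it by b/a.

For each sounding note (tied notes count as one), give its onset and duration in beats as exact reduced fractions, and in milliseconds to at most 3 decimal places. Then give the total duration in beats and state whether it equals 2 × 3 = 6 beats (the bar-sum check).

1) 0.0ms=0b +231.959ms=3/4b
2) 231.959ms=3/4b +231.959ms=3/4b
3) 463.918ms=3/2b +463.918ms=3/2b
4) 927.835ms=3b +463.918ms=3/2b
5) 1391.753ms=9/2b +463.918ms=3/2b
Σ=6b of 6 (194bpm 3/4) — PASS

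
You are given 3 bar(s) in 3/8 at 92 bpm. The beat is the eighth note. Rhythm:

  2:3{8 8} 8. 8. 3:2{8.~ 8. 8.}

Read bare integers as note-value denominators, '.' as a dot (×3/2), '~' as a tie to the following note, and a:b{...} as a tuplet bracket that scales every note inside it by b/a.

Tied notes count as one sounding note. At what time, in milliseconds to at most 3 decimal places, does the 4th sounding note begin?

note 4 onset = 9/2b = 2934.783ms

1. 0.0ms @ 0 + 978.261ms (3/2)
2. 978.261ms @ 3/2 + 978.261ms (3/2)
3. 1956.522ms @ 3 + 978.261ms (3/2)
4. 2934.783ms @ 9/2 + 978.261ms (3/2)
5. 3913.043ms @ 6 + 1304.348ms (2)
6. 5217.391ms @ 8 + 652.174ms (1)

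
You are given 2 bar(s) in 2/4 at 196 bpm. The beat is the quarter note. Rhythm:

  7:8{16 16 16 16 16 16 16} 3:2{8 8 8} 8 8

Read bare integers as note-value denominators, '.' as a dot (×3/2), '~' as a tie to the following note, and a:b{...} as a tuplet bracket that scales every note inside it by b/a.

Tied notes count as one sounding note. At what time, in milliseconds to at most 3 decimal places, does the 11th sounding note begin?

1. 0.0ms @ 0 + 87.464ms (2/7)
2. 87.464ms @ 2/7 + 87.464ms (2/7)
3. 174.927ms @ 4/7 + 87.464ms (2/7)
4. 262.391ms @ 6/7 + 87.464ms (2/7)
5. 349.854ms @ 8/7 + 87.464ms (2/7)
6. 437.318ms @ 10/7 + 87.464ms (2/7)
7. 524.781ms @ 12/7 + 87.464ms (2/7)
8. 612.245ms @ 2 + 102.041ms (1/3)
9. 714.286ms @ 7/3 + 102.041ms (1/3)
10. 816.327ms @ 8/3 + 102.041ms (1/3)
11. 918.367ms @ 3 + 153.061ms (1/2)
12. 1071.429ms @ 7/2 + 153.061ms (1/2)

note 11 onset = 3b = 918.367ms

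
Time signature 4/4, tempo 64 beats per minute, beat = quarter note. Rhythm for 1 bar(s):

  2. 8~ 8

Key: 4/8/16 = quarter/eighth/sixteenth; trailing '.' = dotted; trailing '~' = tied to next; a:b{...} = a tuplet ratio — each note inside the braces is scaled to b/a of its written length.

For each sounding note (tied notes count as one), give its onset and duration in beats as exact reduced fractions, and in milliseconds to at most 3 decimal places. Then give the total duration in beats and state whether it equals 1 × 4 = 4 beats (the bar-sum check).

1) 0.0ms=0b +2812.5ms=3b
2) 2812.5ms=3b +937.5ms=1b
Σ=4b of 4 (64bpm 4/4) — PASS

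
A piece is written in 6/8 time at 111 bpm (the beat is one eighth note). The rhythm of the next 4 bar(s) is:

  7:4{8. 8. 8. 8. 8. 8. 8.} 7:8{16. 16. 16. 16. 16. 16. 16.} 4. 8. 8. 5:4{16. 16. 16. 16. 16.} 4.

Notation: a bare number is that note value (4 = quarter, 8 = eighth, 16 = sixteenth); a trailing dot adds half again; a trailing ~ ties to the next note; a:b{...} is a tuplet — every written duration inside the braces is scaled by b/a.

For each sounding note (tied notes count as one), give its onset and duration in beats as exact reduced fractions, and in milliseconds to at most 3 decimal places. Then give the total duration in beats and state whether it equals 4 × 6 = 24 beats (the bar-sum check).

1) 0.0ms=0b +463.32ms=6/7b
2) 463.32ms=6/7b +463.32ms=6/7b
3) 926.641ms=12/7b +463.32ms=6/7b
4) 1389.961ms=18/7b +463.32ms=6/7b
5) 1853.282ms=24/7b +463.32ms=6/7b
6) 2316.602ms=30/7b +463.32ms=6/7b
7) 2779.923ms=36/7b +463.32ms=6/7b
8) 3243.243ms=6b +463.32ms=6/7b
9) 3706.564ms=48/7b +463.32ms=6/7b
10) 4169.884ms=54/7b +463.32ms=6/7b
11) 4633.205ms=60/7b +463.32ms=6/7b
12) 5096.525ms=66/7b +463.32ms=6/7b
13) 5559.846ms=72/7b +463.32ms=6/7b
14) 6023.166ms=78/7b +463.32ms=6/7b
15) 6486.486ms=12b +1621.622ms=3b
16) 8108.108ms=15b +810.811ms=3/2b
17) 8918.919ms=33/2b +810.811ms=3/2b
18) 9729.73ms=18b +324.324ms=3/5b
19) 10054.054ms=93/5b +324.324ms=3/5b
20) 10378.378ms=96/5b +324.324ms=3/5b
21) 10702.703ms=99/5b +324.324ms=3/5b
22) 11027.027ms=102/5b +324.324ms=3/5b
23) 11351.351ms=21b +1621.622ms=3b
Σ=24b of 24 (111bpm 6/8) — PASS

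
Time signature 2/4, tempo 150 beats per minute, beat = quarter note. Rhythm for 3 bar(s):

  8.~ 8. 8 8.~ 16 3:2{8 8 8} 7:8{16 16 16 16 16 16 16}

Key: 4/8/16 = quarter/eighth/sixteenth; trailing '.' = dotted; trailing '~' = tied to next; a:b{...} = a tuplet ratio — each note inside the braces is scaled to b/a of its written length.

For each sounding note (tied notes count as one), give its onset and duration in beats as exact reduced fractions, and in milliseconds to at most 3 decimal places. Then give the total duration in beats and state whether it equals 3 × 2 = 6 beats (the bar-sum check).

1) 0.0ms=0b +600.0ms=3/2b
2) 600.0ms=3/2b +200.0ms=1/2b
3) 800.0ms=2b +400.0ms=1b
4) 1200.0ms=3b +133.333ms=1/3b
5) 1333.333ms=10/3b +133.333ms=1/3b
6) 1466.667ms=11/3b +133.333ms=1/3b
7) 1600.0ms=4b +114.286ms=2/7b
8) 1714.286ms=30/7b +114.286ms=2/7b
9) 1828.571ms=32/7b +114.286ms=2/7b
10) 1942.857ms=34/7b +114.286ms=2/7b
11) 2057.143ms=36/7b +114.286ms=2/7b
12) 2171.429ms=38/7b +114.286ms=2/7b
13) 2285.714ms=40/7b +114.286ms=2/7b
Σ=6b of 6 (150bpm 2/4) — PASS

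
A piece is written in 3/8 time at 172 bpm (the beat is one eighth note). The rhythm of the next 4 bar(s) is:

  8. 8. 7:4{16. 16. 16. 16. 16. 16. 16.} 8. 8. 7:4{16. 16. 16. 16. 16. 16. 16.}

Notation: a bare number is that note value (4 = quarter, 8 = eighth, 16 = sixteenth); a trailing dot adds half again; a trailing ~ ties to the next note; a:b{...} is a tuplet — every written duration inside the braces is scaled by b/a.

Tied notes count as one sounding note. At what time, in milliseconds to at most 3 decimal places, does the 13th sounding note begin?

1. 0.0ms @ 0 + 523.256ms (3/2)
2. 523.256ms @ 3/2 + 523.256ms (3/2)
3. 1046.512ms @ 3 + 149.502ms (3/7)
4. 1196.013ms @ 24/7 + 149.502ms (3/7)
5. 1345.515ms @ 27/7 + 149.502ms (3/7)
6. 1495.017ms @ 30/7 + 149.502ms (3/7)
7. 1644.518ms @ 33/7 + 149.502ms (3/7)
8. 1794.02ms @ 36/7 + 149.502ms (3/7)
9. 1943.522ms @ 39/7 + 149.502ms (3/7)
10. 2093.023ms @ 6 + 523.256ms (3/2)
11. 2616.279ms @ 15/2 + 523.256ms (3/2)
12. 3139.535ms @ 9 + 149.502ms (3/7)
13. 3289.037ms @ 66/7 + 149.502ms (3/7)
14. 3438.538ms @ 69/7 + 149.502ms (3/7)
15. 3588.04ms @ 72/7 + 149.502ms (3/7)
16. 3737.542ms @ 75/7 + 149.502ms (3/7)
17. 3887.043ms @ 78/7 + 149.502ms (3/7)
18. 4036.545ms @ 81/7 + 149.502ms (3/7)

note 13 onset = 66/7b = 3289.037ms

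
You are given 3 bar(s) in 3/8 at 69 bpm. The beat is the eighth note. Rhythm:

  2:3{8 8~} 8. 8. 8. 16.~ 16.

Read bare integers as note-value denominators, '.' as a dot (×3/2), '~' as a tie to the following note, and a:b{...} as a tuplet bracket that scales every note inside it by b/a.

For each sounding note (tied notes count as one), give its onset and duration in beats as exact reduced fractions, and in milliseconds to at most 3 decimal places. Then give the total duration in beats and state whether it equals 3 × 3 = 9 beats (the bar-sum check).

1) 0.0ms=0b +1304.348ms=3/2b
2) 1304.348ms=3/2b +2608.696ms=3b
3) 3913.043ms=9/2b +1304.348ms=3/2b
4) 5217.391ms=6b +1304.348ms=3/2b
5) 6521.739ms=15/2b +1304.348ms=3/2b
Σ=9b of 9 (69bpm 3/8) — PASS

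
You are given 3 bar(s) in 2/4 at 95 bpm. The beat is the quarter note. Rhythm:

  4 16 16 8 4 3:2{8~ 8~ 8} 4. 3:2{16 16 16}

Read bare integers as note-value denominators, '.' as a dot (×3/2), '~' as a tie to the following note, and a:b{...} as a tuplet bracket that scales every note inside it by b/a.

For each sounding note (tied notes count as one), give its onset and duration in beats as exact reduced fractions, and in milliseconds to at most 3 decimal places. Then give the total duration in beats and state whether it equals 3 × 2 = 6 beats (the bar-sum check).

1) 0.0ms=0b +631.579ms=1b
2) 631.579ms=1b +157.895ms=1/4b
3) 789.474ms=5/4b +157.895ms=1/4b
4) 947.368ms=3/2b +315.789ms=1/2b
5) 1263.158ms=2b +631.579ms=1b
6) 1894.737ms=3b +631.579ms=1b
7) 2526.316ms=4b +947.368ms=3/2b
8) 3473.684ms=11/2b +105.263ms=1/6b
9) 3578.947ms=17/3b +105.263ms=1/6b
10) 3684.211ms=35/6b +105.263ms=1/6b
Σ=6b of 6 (95bpm 2/4) — PASS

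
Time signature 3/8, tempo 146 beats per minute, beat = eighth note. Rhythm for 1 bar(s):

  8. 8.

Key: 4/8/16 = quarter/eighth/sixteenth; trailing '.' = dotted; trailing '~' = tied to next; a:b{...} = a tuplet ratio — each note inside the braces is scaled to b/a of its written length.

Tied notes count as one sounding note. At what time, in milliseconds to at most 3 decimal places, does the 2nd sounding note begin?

1. 0.0ms @ 0 + 616.438ms (3/2)
2. 616.438ms @ 3/2 + 616.438ms (3/2)

note 2 onset = 3/2b = 616.438ms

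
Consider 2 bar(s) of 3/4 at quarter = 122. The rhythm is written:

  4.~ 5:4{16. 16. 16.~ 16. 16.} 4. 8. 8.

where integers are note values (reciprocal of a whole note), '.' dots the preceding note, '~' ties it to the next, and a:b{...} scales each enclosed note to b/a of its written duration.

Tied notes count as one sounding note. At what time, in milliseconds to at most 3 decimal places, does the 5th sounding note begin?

1. 0.0ms @ 0 + 885.246ms (9/5)
2. 885.246ms @ 9/5 + 147.541ms (3/10)
3. 1032.787ms @ 21/10 + 295.082ms (3/5)
4. 1327.869ms @ 27/10 + 147.541ms (3/10)
5. 1475.41ms @ 3 + 737.705ms (3/2)
6. 2213.115ms @ 9/2 + 368.852ms (3/4)
7. 2581.967ms @ 21/4 + 368.852ms (3/4)

note 5 onset = 3b = 1475.41ms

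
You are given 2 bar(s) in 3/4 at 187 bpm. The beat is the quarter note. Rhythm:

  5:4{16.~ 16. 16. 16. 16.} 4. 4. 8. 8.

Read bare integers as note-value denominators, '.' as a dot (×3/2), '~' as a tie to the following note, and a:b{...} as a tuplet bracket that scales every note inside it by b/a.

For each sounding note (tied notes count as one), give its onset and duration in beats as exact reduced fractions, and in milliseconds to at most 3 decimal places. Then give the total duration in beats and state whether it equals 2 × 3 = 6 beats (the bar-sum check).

1) 0.0ms=0b +192.513ms=3/5b
2) 192.513ms=3/5b +96.257ms=3/10b
3) 288.77ms=9/10b +96.257ms=3/10b
4) 385.027ms=6/5b +96.257ms=3/10b
5) 481.283ms=3/2b +481.283ms=3/2b
6) 962.567ms=3b +481.283ms=3/2b
7) 1443.85ms=9/2b +240.642ms=3/4b
8) 1684.492ms=21/4b +240.642ms=3/4b
Σ=6b of 6 (187bpm 3/4) — PASS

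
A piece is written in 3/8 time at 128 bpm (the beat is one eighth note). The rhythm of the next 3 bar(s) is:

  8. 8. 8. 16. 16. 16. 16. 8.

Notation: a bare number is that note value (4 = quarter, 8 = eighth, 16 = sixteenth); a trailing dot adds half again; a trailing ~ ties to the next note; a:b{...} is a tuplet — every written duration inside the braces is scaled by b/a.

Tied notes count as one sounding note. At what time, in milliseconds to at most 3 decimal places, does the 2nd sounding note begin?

note 2 onset = 3/2b = 703.125ms

1. 0.0ms @ 0 + 703.125ms (3/2)
2. 703.125ms @ 3/2 + 703.125ms (3/2)
3. 1406.25ms @ 3 + 703.125ms (3/2)
4. 2109.375ms @ 9/2 + 351.562ms (3/4)
5. 2460.938ms @ 21/4 + 351.562ms (3/4)
6. 2812.5ms @ 6 + 351.562ms (3/4)
7. 3164.062ms @ 27/4 + 351.562ms (3/4)
8. 3515.625ms @ 15/2 + 703.125ms (3/2)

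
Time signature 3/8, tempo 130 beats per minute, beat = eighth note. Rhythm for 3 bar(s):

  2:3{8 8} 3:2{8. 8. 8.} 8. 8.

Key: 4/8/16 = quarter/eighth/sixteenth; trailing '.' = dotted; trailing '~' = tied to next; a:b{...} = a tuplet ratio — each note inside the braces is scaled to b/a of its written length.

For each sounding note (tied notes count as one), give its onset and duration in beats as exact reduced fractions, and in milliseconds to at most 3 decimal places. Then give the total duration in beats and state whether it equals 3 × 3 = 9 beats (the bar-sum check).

1) 0.0ms=0b +692.308ms=3/2b
2) 692.308ms=3/2b +692.308ms=3/2b
3) 1384.615ms=3b +461.538ms=1b
4) 1846.154ms=4b +461.538ms=1b
5) 2307.692ms=5b +461.538ms=1b
6) 2769.231ms=6b +692.308ms=3/2b
7) 3461.538ms=15/2b +692.308ms=3/2b
Σ=9b of 9 (130bpm 3/8) — PASS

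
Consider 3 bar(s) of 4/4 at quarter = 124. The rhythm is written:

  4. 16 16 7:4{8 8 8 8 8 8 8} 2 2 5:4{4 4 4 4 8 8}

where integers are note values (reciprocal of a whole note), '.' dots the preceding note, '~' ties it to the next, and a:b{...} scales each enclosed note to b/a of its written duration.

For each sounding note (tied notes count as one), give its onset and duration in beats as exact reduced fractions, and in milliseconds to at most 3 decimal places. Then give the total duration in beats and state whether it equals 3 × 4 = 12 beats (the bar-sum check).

1) 0.0ms=0b +725.806ms=3/2b
2) 725.806ms=3/2b +120.968ms=1/4b
3) 846.774ms=7/4b +120.968ms=1/4b
4) 967.742ms=2b +138.249ms=2/7b
5) 1105.991ms=16/7b +138.249ms=2/7b
6) 1244.24ms=18/7b +138.249ms=2/7b
7) 1382.488ms=20/7b +138.249ms=2/7b
8) 1520.737ms=22/7b +138.249ms=2/7b
9) 1658.986ms=24/7b +138.249ms=2/7b
10) 1797.235ms=26/7b +138.249ms=2/7b
11) 1935.484ms=4b +967.742ms=2b
12) 2903.226ms=6b +967.742ms=2b
13) 3870.968ms=8b +387.097ms=4/5b
14) 4258.065ms=44/5b +387.097ms=4/5b
15) 4645.161ms=48/5b +387.097ms=4/5b
16) 5032.258ms=52/5b +387.097ms=4/5b
17) 5419.355ms=56/5b +193.548ms=2/5b
18) 5612.903ms=58/5b +193.548ms=2/5b
Σ=12b of 12 (124bpm 4/4) — PASS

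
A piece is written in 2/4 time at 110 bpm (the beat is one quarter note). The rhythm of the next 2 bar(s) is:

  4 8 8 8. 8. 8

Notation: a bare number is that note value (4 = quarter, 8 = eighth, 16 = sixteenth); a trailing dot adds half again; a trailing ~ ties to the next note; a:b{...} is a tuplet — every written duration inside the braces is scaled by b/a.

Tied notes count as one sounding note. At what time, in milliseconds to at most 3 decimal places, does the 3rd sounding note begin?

1. 0.0ms @ 0 + 545.455ms (1)
2. 545.455ms @ 1 + 272.727ms (1/2)
3. 818.182ms @ 3/2 + 272.727ms (1/2)
4. 1090.909ms @ 2 + 409.091ms (3/4)
5. 1500.0ms @ 11/4 + 409.091ms (3/4)
6. 1909.091ms @ 7/2 + 272.727ms (1/2)

note 3 onset = 3/2b = 818.182ms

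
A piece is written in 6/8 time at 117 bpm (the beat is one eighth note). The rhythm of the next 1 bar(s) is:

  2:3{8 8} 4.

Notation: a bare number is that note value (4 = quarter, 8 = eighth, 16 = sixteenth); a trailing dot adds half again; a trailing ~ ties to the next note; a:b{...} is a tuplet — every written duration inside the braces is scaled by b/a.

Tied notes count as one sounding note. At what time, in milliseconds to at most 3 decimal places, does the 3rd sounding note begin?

note 3 onset = 3b = 1538.462ms

1. 0.0ms @ 0 + 769.231ms (3/2)
2. 769.231ms @ 3/2 + 769.231ms (3/2)
3. 1538.462ms @ 3 + 1538.462ms (3)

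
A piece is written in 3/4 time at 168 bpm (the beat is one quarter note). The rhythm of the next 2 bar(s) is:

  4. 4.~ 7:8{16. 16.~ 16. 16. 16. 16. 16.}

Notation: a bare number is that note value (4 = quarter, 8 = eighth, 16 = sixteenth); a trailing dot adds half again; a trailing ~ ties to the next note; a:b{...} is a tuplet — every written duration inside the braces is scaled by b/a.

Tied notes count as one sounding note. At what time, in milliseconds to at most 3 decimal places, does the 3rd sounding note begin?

note 3 onset = 24/7b = 1224.49ms

1. 0.0ms @ 0 + 535.714ms (3/2)
2. 535.714ms @ 3/2 + 688.776ms (27/14)
3. 1224.49ms @ 24/7 + 306.122ms (6/7)
4. 1530.612ms @ 30/7 + 153.061ms (3/7)
5. 1683.673ms @ 33/7 + 153.061ms (3/7)
6. 1836.735ms @ 36/7 + 153.061ms (3/7)
7. 1989.796ms @ 39/7 + 153.061ms (3/7)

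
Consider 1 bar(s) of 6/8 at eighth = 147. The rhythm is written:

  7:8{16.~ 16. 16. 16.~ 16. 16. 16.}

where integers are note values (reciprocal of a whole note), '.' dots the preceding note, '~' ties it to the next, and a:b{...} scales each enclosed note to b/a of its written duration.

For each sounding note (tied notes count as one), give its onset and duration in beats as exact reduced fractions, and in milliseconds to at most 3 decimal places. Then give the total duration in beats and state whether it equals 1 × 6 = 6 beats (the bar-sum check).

1) 0.0ms=0b +699.708ms=12/7b
2) 699.708ms=12/7b +349.854ms=6/7b
3) 1049.563ms=18/7b +699.708ms=12/7b
4) 1749.271ms=30/7b +349.854ms=6/7b
5) 2099.125ms=36/7b +349.854ms=6/7b
Σ=6b of 6 (147bpm 6/8) — PASS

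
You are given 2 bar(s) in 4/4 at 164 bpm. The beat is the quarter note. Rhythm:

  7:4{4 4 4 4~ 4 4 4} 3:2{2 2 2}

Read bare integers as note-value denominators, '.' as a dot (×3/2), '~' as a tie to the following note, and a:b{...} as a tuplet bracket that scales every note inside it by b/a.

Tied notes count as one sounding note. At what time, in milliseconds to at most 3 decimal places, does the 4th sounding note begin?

1. 0.0ms @ 0 + 209.059ms (4/7)
2. 209.059ms @ 4/7 + 209.059ms (4/7)
3. 418.118ms @ 8/7 + 209.059ms (4/7)
4. 627.178ms @ 12/7 + 418.118ms (8/7)
5. 1045.296ms @ 20/7 + 209.059ms (4/7)
6. 1254.355ms @ 24/7 + 209.059ms (4/7)
7. 1463.415ms @ 4 + 487.805ms (4/3)
8. 1951.22ms @ 16/3 + 487.805ms (4/3)
9. 2439.024ms @ 20/3 + 487.805ms (4/3)

note 4 onset = 12/7b = 627.178ms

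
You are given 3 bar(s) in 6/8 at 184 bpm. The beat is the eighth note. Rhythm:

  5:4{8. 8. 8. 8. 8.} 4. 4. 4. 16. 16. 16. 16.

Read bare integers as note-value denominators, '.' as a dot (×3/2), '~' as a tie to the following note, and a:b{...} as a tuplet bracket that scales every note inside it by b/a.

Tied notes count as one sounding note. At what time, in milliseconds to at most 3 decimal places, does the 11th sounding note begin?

1. 0.0ms @ 0 + 391.304ms (6/5)
2. 391.304ms @ 6/5 + 391.304ms (6/5)
3. 782.609ms @ 12/5 + 391.304ms (6/5)
4. 1173.913ms @ 18/5 + 391.304ms (6/5)
5. 1565.217ms @ 24/5 + 391.304ms (6/5)
6. 1956.522ms @ 6 + 978.261ms (3)
7. 2934.783ms @ 9 + 978.261ms (3)
8. 3913.043ms @ 12 + 978.261ms (3)
9. 4891.304ms @ 15 + 244.565ms (3/4)
10. 5135.87ms @ 63/4 + 244.565ms (3/4)
11. 5380.435ms @ 33/2 + 244.565ms (3/4)
12. 5625.0ms @ 69/4 + 244.565ms (3/4)

note 11 onset = 33/2b = 5380.435ms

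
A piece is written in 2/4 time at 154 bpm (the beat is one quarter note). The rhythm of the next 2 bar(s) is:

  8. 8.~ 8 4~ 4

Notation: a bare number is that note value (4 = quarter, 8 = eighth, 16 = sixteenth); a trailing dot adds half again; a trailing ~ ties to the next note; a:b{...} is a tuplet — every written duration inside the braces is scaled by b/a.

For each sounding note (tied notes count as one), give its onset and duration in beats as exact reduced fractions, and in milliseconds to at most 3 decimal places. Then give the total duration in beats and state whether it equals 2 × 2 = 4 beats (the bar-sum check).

1) 0.0ms=0b +292.208ms=3/4b
2) 292.208ms=3/4b +487.013ms=5/4b
3) 779.221ms=2b +779.221ms=2b
Σ=4b of 4 (154bpm 2/4) — PASS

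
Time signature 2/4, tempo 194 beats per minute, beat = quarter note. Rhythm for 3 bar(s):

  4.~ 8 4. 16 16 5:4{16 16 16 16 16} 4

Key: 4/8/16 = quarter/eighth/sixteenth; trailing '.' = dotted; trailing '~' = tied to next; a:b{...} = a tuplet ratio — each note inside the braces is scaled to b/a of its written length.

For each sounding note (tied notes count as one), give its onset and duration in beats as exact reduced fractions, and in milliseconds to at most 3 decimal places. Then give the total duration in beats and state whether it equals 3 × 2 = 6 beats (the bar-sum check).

1) 0.0ms=0b +618.557ms=2b
2) 618.557ms=2b +463.918ms=3/2b
3) 1082.474ms=7/2b +77.32ms=1/4b
4) 1159.794ms=15/4b +77.32ms=1/4b
5) 1237.113ms=4b +61.856ms=1/5b
6) 1298.969ms=21/5b +61.856ms=1/5b
7) 1360.825ms=22/5b +61.856ms=1/5b
8) 1422.68ms=23/5b +61.856ms=1/5b
9) 1484.536ms=24/5b +61.856ms=1/5b
10) 1546.392ms=5b +309.278ms=1b
Σ=6b of 6 (194bpm 2/4) — PASS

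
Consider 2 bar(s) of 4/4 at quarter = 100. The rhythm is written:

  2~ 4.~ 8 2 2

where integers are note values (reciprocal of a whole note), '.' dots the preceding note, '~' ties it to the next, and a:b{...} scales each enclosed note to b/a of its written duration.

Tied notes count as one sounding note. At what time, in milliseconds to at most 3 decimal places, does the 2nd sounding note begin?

note 2 onset = 4b = 2400.0ms

1. 0.0ms @ 0 + 2400.0ms (4)
2. 2400.0ms @ 4 + 1200.0ms (2)
3. 3600.0ms @ 6 + 1200.0ms (2)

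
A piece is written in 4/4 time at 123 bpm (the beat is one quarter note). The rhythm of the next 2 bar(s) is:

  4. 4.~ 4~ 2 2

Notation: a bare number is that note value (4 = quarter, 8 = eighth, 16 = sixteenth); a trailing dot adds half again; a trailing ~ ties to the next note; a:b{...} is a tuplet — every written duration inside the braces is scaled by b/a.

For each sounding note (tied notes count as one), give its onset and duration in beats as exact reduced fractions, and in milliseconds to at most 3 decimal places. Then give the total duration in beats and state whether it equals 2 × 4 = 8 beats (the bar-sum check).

1) 0.0ms=0b +731.707ms=3/2b
2) 731.707ms=3/2b +2195.122ms=9/2b
3) 2926.829ms=6b +975.61ms=2b
Σ=8b of 8 (123bpm 4/4) — PASS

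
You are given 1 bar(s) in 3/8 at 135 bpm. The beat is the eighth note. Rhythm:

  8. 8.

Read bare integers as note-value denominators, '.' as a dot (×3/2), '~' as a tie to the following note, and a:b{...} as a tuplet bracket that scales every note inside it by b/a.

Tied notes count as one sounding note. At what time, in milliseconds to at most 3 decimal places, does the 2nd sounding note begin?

note 2 onset = 3/2b = 666.667ms

1. 0.0ms @ 0 + 666.667ms (3/2)
2. 666.667ms @ 3/2 + 666.667ms (3/2)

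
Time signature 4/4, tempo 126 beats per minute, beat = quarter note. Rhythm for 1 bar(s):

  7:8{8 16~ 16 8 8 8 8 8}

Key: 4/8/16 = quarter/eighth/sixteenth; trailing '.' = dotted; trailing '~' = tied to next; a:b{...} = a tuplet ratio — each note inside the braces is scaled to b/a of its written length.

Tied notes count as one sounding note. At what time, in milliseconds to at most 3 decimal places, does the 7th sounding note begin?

note 7 onset = 24/7b = 1632.653ms

1. 0.0ms @ 0 + 272.109ms (4/7)
2. 272.109ms @ 4/7 + 272.109ms (4/7)
3. 544.218ms @ 8/7 + 272.109ms (4/7)
4. 816.327ms @ 12/7 + 272.109ms (4/7)
5. 1088.435ms @ 16/7 + 272.109ms (4/7)
6. 1360.544ms @ 20/7 + 272.109ms (4/7)
7. 1632.653ms @ 24/7 + 272.109ms (4/7)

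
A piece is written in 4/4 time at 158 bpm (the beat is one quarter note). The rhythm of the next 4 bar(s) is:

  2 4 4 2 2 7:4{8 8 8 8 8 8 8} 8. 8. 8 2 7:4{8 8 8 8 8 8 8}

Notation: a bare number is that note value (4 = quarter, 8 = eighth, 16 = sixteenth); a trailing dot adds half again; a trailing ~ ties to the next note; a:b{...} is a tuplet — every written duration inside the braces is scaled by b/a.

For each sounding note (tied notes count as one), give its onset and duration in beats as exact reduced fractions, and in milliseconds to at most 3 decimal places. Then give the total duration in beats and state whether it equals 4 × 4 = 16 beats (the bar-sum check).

1) 0.0ms=0b +759.494ms=2b
2) 759.494ms=2b +379.747ms=1b
3) 1139.241ms=3b +379.747ms=1b
4) 1518.987ms=4b +759.494ms=2b
5) 2278.481ms=6b +759.494ms=2b
6) 3037.975ms=8b +108.499ms=2/7b
7) 3146.474ms=58/7b +108.499ms=2/7b
8) 3254.973ms=60/7b +108.499ms=2/7b
9) 3363.472ms=62/7b +108.499ms=2/7b
10) 3471.971ms=64/7b +108.499ms=2/7b
11) 3580.47ms=66/7b +108.499ms=2/7b
12) 3688.969ms=68/7b +108.499ms=2/7b
13) 3797.468ms=10b +284.81ms=3/4b
14) 4082.278ms=43/4b +284.81ms=3/4b
15) 4367.089ms=23/2b +189.873ms=1/2b
16) 4556.962ms=12b +759.494ms=2b
17) 5316.456ms=14b +108.499ms=2/7b
18) 5424.955ms=100/7b +108.499ms=2/7b
19) 5533.454ms=102/7b +108.499ms=2/7b
20) 5641.953ms=104/7b +108.499ms=2/7b
21) 5750.452ms=106/7b +108.499ms=2/7b
22) 5858.951ms=108/7b +108.499ms=2/7b
23) 5967.45ms=110/7b +108.499ms=2/7b
Σ=16b of 16 (158bpm 4/4) — PASS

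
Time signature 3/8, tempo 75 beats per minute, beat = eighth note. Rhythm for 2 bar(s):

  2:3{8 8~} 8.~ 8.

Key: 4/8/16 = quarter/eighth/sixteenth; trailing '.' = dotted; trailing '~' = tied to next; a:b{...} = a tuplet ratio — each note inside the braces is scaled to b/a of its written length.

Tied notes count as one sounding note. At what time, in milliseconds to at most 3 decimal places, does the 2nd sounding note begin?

note 2 onset = 3/2b = 1200.0ms

1. 0.0ms @ 0 + 1200.0ms (3/2)
2. 1200.0ms @ 3/2 + 3600.0ms (9/2)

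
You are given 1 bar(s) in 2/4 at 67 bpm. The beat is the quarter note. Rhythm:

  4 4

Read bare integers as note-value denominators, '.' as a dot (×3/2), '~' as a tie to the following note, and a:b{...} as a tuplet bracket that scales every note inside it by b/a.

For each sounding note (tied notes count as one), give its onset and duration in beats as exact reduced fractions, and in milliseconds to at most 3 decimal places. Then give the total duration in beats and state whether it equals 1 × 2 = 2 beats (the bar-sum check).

1) 0.0ms=0b +895.522ms=1b
2) 895.522ms=1b +895.522ms=1b
Σ=2b of 2 (67bpm 2/4) — PASS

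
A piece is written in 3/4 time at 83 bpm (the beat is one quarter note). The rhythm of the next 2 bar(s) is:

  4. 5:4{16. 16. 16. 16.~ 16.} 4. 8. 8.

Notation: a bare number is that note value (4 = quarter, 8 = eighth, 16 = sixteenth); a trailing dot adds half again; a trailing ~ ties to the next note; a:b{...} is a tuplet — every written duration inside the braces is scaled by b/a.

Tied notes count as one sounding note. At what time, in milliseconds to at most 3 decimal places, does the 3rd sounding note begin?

note 3 onset = 9/5b = 1301.205ms

1. 0.0ms @ 0 + 1084.337ms (3/2)
2. 1084.337ms @ 3/2 + 216.867ms (3/10)
3. 1301.205ms @ 9/5 + 216.867ms (3/10)
4. 1518.072ms @ 21/10 + 216.867ms (3/10)
5. 1734.94ms @ 12/5 + 433.735ms (3/5)
6. 2168.675ms @ 3 + 1084.337ms (3/2)
7. 3253.012ms @ 9/2 + 542.169ms (3/4)
8. 3795.181ms @ 21/4 + 542.169ms (3/4)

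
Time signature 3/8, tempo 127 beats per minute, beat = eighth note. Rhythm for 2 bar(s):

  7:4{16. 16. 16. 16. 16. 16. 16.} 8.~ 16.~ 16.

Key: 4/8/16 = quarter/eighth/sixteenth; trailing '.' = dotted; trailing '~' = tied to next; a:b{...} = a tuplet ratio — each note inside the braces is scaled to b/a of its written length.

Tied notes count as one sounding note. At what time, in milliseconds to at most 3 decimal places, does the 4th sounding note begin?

1. 0.0ms @ 0 + 202.475ms (3/7)
2. 202.475ms @ 3/7 + 202.475ms (3/7)
3. 404.949ms @ 6/7 + 202.475ms (3/7)
4. 607.424ms @ 9/7 + 202.475ms (3/7)
5. 809.899ms @ 12/7 + 202.475ms (3/7)
6. 1012.373ms @ 15/7 + 202.475ms (3/7)
7. 1214.848ms @ 18/7 + 202.475ms (3/7)
8. 1417.323ms @ 3 + 1417.323ms (3)

note 4 onset = 9/7b = 607.424ms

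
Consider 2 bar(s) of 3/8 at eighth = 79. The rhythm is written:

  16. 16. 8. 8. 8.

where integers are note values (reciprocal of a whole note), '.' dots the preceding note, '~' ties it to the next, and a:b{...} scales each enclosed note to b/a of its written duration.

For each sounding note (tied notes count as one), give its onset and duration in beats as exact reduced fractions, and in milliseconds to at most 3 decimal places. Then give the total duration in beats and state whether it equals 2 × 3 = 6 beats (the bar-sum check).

1) 0.0ms=0b +569.62ms=3/4b
2) 569.62ms=3/4b +569.62ms=3/4b
3) 1139.241ms=3/2b +1139.241ms=3/2b
4) 2278.481ms=3b +1139.241ms=3/2b
5) 3417.722ms=9/2b +1139.241ms=3/2b
Σ=6b of 6 (79bpm 3/8) — PASS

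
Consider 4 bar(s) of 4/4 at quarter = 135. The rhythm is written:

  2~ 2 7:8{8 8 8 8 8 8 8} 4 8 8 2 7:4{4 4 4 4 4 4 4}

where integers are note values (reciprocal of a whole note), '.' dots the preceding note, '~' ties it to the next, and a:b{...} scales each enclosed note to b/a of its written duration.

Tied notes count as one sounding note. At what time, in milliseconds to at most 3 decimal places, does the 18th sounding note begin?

note 18 onset = 104/7b = 6603.175ms

1. 0.0ms @ 0 + 1777.778ms (4)
2. 1777.778ms @ 4 + 253.968ms (4/7)
3. 2031.746ms @ 32/7 + 253.968ms (4/7)
4. 2285.714ms @ 36/7 + 253.968ms (4/7)
5. 2539.683ms @ 40/7 + 253.968ms (4/7)
6. 2793.651ms @ 44/7 + 253.968ms (4/7)
7. 3047.619ms @ 48/7 + 253.968ms (4/7)
8. 3301.587ms @ 52/7 + 253.968ms (4/7)
9. 3555.556ms @ 8 + 444.444ms (1)
10. 4000.0ms @ 9 + 222.222ms (1/2)
11. 4222.222ms @ 19/2 + 222.222ms (1/2)
12. 4444.444ms @ 10 + 888.889ms (2)
13. 5333.333ms @ 12 + 253.968ms (4/7)
14. 5587.302ms @ 88/7 + 253.968ms (4/7)
15. 5841.27ms @ 92/7 + 253.968ms (4/7)
16. 6095.238ms @ 96/7 + 253.968ms (4/7)
17. 6349.206ms @ 100/7 + 253.968ms (4/7)
18. 6603.175ms @ 104/7 + 253.968ms (4/7)
19. 6857.143ms @ 108/7 + 253.968ms (4/7)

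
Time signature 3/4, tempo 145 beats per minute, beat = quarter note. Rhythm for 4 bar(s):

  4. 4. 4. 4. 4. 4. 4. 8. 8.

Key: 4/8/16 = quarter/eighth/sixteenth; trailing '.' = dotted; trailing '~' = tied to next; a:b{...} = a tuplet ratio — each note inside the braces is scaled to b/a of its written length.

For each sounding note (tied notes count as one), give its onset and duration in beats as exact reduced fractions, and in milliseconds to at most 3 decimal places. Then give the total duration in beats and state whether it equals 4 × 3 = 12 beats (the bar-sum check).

1) 0.0ms=0b +620.69ms=3/2b
2) 620.69ms=3/2b +620.69ms=3/2b
3) 1241.379ms=3b +620.69ms=3/2b
4) 1862.069ms=9/2b +620.69ms=3/2b
5) 2482.759ms=6b +620.69ms=3/2b
6) 3103.448ms=15/2b +620.69ms=3/2b
7) 3724.138ms=9b +620.69ms=3/2b
8) 4344.828ms=21/2b +310.345ms=3/4b
9) 4655.172ms=45/4b +310.345ms=3/4b
Σ=12b of 12 (145bpm 3/4) — PASS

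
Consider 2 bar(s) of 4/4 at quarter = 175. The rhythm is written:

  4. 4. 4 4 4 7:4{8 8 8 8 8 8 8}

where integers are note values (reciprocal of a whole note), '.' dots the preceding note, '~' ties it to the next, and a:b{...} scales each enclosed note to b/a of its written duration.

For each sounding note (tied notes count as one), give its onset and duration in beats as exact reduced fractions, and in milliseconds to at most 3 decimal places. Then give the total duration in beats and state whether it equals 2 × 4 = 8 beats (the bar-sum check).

1) 0.0ms=0b +514.286ms=3/2b
2) 514.286ms=3/2b +514.286ms=3/2b
3) 1028.571ms=3b +342.857ms=1b
4) 1371.429ms=4b +342.857ms=1b
5) 1714.286ms=5b +342.857ms=1b
6) 2057.143ms=6b +97.959ms=2/7b
7) 2155.102ms=44/7b +97.959ms=2/7b
8) 2253.061ms=46/7b +97.959ms=2/7b
9) 2351.02ms=48/7b +97.959ms=2/7b
10) 2448.98ms=50/7b +97.959ms=2/7b
11) 2546.939ms=52/7b +97.959ms=2/7b
12) 2644.898ms=54/7b +97.959ms=2/7b
Σ=8b of 8 (175bpm 4/4) — PASS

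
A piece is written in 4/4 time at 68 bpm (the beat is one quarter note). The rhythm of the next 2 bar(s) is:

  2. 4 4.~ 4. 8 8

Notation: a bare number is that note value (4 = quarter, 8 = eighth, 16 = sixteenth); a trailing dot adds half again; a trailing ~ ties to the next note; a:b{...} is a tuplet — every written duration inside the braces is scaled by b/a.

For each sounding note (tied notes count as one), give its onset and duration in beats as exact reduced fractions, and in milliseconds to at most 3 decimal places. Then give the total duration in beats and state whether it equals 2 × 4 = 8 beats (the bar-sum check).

1) 0.0ms=0b +2647.059ms=3b
2) 2647.059ms=3b +882.353ms=1b
3) 3529.412ms=4b +2647.059ms=3b
4) 6176.471ms=7b +441.176ms=1/2b
5) 6617.647ms=15/2b +441.176ms=1/2b
Σ=8b of 8 (68bpm 4/4) — PASS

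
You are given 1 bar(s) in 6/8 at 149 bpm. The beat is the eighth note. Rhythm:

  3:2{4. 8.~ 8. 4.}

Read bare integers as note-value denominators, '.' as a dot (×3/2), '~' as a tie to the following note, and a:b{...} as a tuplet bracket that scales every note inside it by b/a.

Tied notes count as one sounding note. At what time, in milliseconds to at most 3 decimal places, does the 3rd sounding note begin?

1. 0.0ms @ 0 + 805.369ms (2)
2. 805.369ms @ 2 + 805.369ms (2)
3. 1610.738ms @ 4 + 805.369ms (2)

note 3 onset = 4b = 1610.738ms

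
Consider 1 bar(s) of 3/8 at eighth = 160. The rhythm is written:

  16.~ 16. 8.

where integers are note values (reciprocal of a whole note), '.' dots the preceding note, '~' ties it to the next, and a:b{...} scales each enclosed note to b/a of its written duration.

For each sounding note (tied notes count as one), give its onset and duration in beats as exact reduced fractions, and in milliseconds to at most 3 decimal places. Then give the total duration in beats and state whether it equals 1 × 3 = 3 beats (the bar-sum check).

1) 0.0ms=0b +562.5ms=3/2b
2) 562.5ms=3/2b +562.5ms=3/2b
Σ=3b of 3 (160bpm 3/8) — PASS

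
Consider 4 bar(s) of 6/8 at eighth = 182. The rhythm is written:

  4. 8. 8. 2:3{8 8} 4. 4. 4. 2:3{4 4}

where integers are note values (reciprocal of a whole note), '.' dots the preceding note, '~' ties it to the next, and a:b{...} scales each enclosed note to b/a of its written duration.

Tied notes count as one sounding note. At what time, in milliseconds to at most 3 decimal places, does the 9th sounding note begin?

note 9 onset = 18b = 5934.066ms

1. 0.0ms @ 0 + 989.011ms (3)
2. 989.011ms @ 3 + 494.505ms (3/2)
3. 1483.516ms @ 9/2 + 494.505ms (3/2)
4. 1978.022ms @ 6 + 494.505ms (3/2)
5. 2472.527ms @ 15/2 + 494.505ms (3/2)
6. 2967.033ms @ 9 + 989.011ms (3)
7. 3956.044ms @ 12 + 989.011ms (3)
8. 4945.055ms @ 15 + 989.011ms (3)
9. 5934.066ms @ 18 + 989.011ms (3)
10. 6923.077ms @ 21 + 989.011ms (3)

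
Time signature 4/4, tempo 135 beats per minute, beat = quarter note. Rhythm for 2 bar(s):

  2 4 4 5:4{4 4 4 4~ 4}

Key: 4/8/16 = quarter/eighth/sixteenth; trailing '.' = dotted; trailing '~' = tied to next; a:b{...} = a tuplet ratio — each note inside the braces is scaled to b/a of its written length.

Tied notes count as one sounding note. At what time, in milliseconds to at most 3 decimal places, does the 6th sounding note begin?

note 6 onset = 28/5b = 2488.889ms

1. 0.0ms @ 0 + 888.889ms (2)
2. 888.889ms @ 2 + 444.444ms (1)
3. 1333.333ms @ 3 + 444.444ms (1)
4. 1777.778ms @ 4 + 355.556ms (4/5)
5. 2133.333ms @ 24/5 + 355.556ms (4/5)
6. 2488.889ms @ 28/5 + 355.556ms (4/5)
7. 2844.444ms @ 32/5 + 711.111ms (8/5)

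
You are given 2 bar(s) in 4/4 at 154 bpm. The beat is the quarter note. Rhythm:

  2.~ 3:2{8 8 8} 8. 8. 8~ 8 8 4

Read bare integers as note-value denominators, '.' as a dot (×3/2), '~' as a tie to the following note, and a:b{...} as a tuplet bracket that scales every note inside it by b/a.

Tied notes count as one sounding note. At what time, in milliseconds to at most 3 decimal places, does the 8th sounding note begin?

1. 0.0ms @ 0 + 1298.701ms (10/3)
2. 1298.701ms @ 10/3 + 129.87ms (1/3)
3. 1428.571ms @ 11/3 + 129.87ms (1/3)
4. 1558.442ms @ 4 + 292.208ms (3/4)
5. 1850.649ms @ 19/4 + 292.208ms (3/4)
6. 2142.857ms @ 11/2 + 389.61ms (1)
7. 2532.468ms @ 13/2 + 194.805ms (1/2)
8. 2727.273ms @ 7 + 389.61ms (1)

note 8 onset = 7b = 2727.273ms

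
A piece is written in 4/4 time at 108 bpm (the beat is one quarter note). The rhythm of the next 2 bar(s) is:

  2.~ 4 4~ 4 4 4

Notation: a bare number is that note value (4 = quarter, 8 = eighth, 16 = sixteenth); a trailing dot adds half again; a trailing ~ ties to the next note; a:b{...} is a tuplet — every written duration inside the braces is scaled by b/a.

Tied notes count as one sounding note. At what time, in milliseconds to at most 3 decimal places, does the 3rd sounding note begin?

1. 0.0ms @ 0 + 2222.222ms (4)
2. 2222.222ms @ 4 + 1111.111ms (2)
3. 3333.333ms @ 6 + 555.556ms (1)
4. 3888.889ms @ 7 + 555.556ms (1)

note 3 onset = 6b = 3333.333ms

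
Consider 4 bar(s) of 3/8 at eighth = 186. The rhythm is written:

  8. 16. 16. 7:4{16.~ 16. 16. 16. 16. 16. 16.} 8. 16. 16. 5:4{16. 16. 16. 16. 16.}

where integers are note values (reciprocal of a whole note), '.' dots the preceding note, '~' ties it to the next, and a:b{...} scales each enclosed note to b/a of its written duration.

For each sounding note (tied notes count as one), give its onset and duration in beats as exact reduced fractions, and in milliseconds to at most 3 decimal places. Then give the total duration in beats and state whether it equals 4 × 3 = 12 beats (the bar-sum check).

1) 0.0ms=0b +483.871ms=3/2b
2) 483.871ms=3/2b +241.935ms=3/4b
3) 725.806ms=9/4b +241.935ms=3/4b
4) 967.742ms=3b +276.498ms=6/7b
5) 1244.24ms=27/7b +138.249ms=3/7b
6) 1382.488ms=30/7b +138.249ms=3/7b
7) 1520.737ms=33/7b +138.249ms=3/7b
8) 1658.986ms=36/7b +138.249ms=3/7b
9) 1797.235ms=39/7b +138.249ms=3/7b
10) 1935.484ms=6b +483.871ms=3/2b
11) 2419.355ms=15/2b +241.935ms=3/4b
12) 2661.29ms=33/4b +241.935ms=3/4b
13) 2903.226ms=9b +193.548ms=3/5b
14) 3096.774ms=48/5b +193.548ms=3/5b
15) 3290.323ms=51/5b +193.548ms=3/5b
16) 3483.871ms=54/5b +193.548ms=3/5b
17) 3677.419ms=57/5b +193.548ms=3/5b
Σ=12b of 12 (186bpm 3/8) — PASS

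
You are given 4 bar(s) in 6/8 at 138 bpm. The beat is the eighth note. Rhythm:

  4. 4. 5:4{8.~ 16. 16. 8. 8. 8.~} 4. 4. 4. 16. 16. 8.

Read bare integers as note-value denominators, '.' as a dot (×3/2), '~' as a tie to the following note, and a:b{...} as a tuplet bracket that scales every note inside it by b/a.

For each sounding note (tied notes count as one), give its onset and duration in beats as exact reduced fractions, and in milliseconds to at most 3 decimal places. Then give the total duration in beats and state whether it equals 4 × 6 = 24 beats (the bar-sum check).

1) 0.0ms=0b +1304.348ms=3b
2) 1304.348ms=3b +1304.348ms=3b
3) 2608.696ms=6b +782.609ms=9/5b
4) 3391.304ms=39/5b +260.87ms=3/5b
5) 3652.174ms=42/5b +521.739ms=6/5b
6) 4173.913ms=48/5b +521.739ms=6/5b
7) 4695.652ms=54/5b +1826.087ms=21/5b
8) 6521.739ms=15b +1304.348ms=3b
9) 7826.087ms=18b +1304.348ms=3b
10) 9130.435ms=21b +326.087ms=3/4b
11) 9456.522ms=87/4b +326.087ms=3/4b
12) 9782.609ms=45/2b +652.174ms=3/2b
Σ=24b of 24 (138bpm 6/8) — PASS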